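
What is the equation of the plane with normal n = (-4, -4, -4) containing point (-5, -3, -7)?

The plane through P with normal n = (a, b, c) satisfies n·(r - P) = 0,
i.e. ax + by + cz = a·x₀ + b·y₀ + c·z₀.
d = (-4)·(-5) + (-4)·(-3) + (-4)·(-7)
  = 20 + 12 + 28
  = 60
Equation: -4x - 4y - 4z = 60

-4x - 4y - 4z = 60


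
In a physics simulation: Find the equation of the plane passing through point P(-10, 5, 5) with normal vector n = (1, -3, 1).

The plane through P with normal n = (a, b, c) satisfies n·(r - P) = 0,
i.e. ax + by + cz = a·x₀ + b·y₀ + c·z₀.
d = 1·(-10) + (-3)·5 + 1·5
  = -10 - 15 + 5
  = -20
Equation: x - 3y + z = -20

x - 3y + z = -20


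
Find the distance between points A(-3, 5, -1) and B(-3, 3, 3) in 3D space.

d = √[(x₂-x₁)² + (y₂-y₁)² + (z₂-z₁)²]
  = √[0² + (-2)² + 4²]
  = √[0 + 4 + 16]
  = √20
  ≈ 4.472

4.472


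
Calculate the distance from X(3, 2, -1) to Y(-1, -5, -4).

d = √[(x₂-x₁)² + (y₂-y₁)² + (z₂-z₁)²]
  = √[(-4)² + (-7)² + (-3)²]
  = √[16 + 49 + 9]
  = √74
  ≈ 8.602

8.602


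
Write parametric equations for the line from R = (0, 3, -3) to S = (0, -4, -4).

Direction vector d = S - R = (0 + 0, -4 - 3, -4 + 3) = (0, -7, -1)
Parametric form r = R + t·d:
x = 0, y = 3 - 7t, z = -3 - t

x = 0, y = 3 - 7t, z = -3 - t


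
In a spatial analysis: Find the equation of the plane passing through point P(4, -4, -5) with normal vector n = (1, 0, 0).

The plane through P with normal n = (a, b, c) satisfies n·(r - P) = 0,
i.e. ax + by + cz = a·x₀ + b·y₀ + c·z₀.
d = 1·4 + 0·(-4) + 0·(-5)
  = 4 + 0 + 0
  = 4
Equation: x = 4

x = 4


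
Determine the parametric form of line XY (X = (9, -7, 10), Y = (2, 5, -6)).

Direction vector d = Y - X = (2 - 9, 5 + 7, -6 - 10) = (-7, 12, -16)
Parametric form r = X + t·d:
x = 9 - 7t, y = -7 + 12t, z = 10 - 16t

x = 9 - 7t, y = -7 + 12t, z = 10 - 16t


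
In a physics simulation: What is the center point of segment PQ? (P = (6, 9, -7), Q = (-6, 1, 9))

M = ((x₁+x₂)/2, (y₁+y₂)/2, (z₁+z₂)/2)
  = ((6 - 6)/2, (9 + 1)/2, (-7 + 9)/2)
  = (0/2, 10/2, 2/2)
  = (0, 5, 1)

(0, 5, 1)


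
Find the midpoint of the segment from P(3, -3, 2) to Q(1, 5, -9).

M = ((x₁+x₂)/2, (y₁+y₂)/2, (z₁+z₂)/2)
  = ((3 + 1)/2, (-3 + 5)/2, (2 - 9)/2)
  = (4/2, 2/2, -7/2)
  = (2, 1, -3.5)

(2, 1, -3.5)


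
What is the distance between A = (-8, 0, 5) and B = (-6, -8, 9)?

d = √[(x₂-x₁)² + (y₂-y₁)² + (z₂-z₁)²]
  = √[2² + (-8)² + 4²]
  = √[4 + 64 + 16]
  = √84
  ≈ 9.165

9.165


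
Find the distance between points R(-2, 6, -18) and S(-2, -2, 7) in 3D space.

d = √[(x₂-x₁)² + (y₂-y₁)² + (z₂-z₁)²]
  = √[0² + (-8)² + 25²]
  = √[0 + 64 + 625]
  = √689
  ≈ 26.25

26.25


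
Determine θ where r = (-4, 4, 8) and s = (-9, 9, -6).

r·s = (-4)·(-9) + 4·9 + 8·(-6) = 36 + 36 - 48 = 24
|r| = √((-4)² + 4² + 8²) = √96 ≈ 9.798
|s| = √((-9)² + 9² + (-6)²) = √198 ≈ 14.07
cos θ = (r·s)/(|r||s|) = 24/(9.798·14.07) ≈ 0.1741
θ = arccos(0.1741) ≈ 79.98°

79.98°


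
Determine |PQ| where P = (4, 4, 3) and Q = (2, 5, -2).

d = √[(x₂-x₁)² + (y₂-y₁)² + (z₂-z₁)²]
  = √[(-2)² + 1² + (-5)²]
  = √[4 + 1 + 25]
  = √30
  ≈ 5.477

5.477


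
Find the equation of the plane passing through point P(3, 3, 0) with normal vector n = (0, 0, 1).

The plane through P with normal n = (a, b, c) satisfies n·(r - P) = 0,
i.e. ax + by + cz = a·x₀ + b·y₀ + c·z₀.
d = 0·3 + 0·3 + 1·0
  = 0 + 0 + 0
  = 0
Equation: z = 0

z = 0


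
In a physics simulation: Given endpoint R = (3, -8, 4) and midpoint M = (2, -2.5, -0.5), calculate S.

S = 2M - R
  = (2·2 - 3, 2·(-2.5) - (-8), 2·(-0.5) - 4)
  = (4 - 3, -5 + 8, -1 - 4)
  = (1, 3, -5)

(1, 3, -5)


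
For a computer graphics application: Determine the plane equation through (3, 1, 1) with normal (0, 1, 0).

The plane through P with normal n = (a, b, c) satisfies n·(r - P) = 0,
i.e. ax + by + cz = a·x₀ + b·y₀ + c·z₀.
d = 0·3 + 1·1 + 0·1
  = 0 + 1 + 0
  = 1
Equation: y = 1

y = 1


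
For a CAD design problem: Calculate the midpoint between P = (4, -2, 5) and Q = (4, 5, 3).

M = ((x₁+x₂)/2, (y₁+y₂)/2, (z₁+z₂)/2)
  = ((4 + 4)/2, (-2 + 5)/2, (5 + 3)/2)
  = (8/2, 3/2, 8/2)
  = (4, 1.5, 4)

(4, 1.5, 4)


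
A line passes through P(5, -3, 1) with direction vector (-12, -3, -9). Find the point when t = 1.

P(t) = P + t·d
  = (5 + (-12)·1, -3 + (-3)·1, 1 + (-9)·1)
  = (5 - 12, -3 - 3, 1 - 9)
  = (-7, -6, -8)

(-7, -6, -8)


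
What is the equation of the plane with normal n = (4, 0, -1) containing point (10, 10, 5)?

The plane through P with normal n = (a, b, c) satisfies n·(r - P) = 0,
i.e. ax + by + cz = a·x₀ + b·y₀ + c·z₀.
d = 4·10 + 0·10 + (-1)·5
  = 40 + 0 - 5
  = 35
Equation: 4x - z = 35

4x - z = 35


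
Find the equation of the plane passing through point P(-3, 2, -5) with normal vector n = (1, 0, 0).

The plane through P with normal n = (a, b, c) satisfies n·(r - P) = 0,
i.e. ax + by + cz = a·x₀ + b·y₀ + c·z₀.
d = 1·(-3) + 0·2 + 0·(-5)
  = -3 + 0 + 0
  = -3
Equation: x = -3

x = -3


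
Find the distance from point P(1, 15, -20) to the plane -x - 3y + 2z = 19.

distance = |a·x₀ + b·y₀ + c·z₀ - d| / √(a² + b² + c²)
  = |(-1)·1 + (-3)·15 + 2·(-20) - 19| / √((-1)² + (-3)² + 2²)
  = |-1 - 45 - 40 - 19| / √(1 + 9 + 4)
  = |-105| / √14
  = 105 / 3.742
  ≈ 28.06

28.06


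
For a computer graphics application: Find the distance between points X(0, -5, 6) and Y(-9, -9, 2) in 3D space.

d = √[(x₂-x₁)² + (y₂-y₁)² + (z₂-z₁)²]
  = √[(-9)² + (-4)² + (-4)²]
  = √[81 + 16 + 16]
  = √113
  ≈ 10.63

10.63


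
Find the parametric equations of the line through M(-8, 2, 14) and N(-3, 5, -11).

Direction vector d = N - M = (-3 + 8, 5 - 2, -11 - 14) = (5, 3, -25)
Parametric form r = M + t·d:
x = -8 + 5t, y = 2 + 3t, z = 14 - 25t

x = -8 + 5t, y = 2 + 3t, z = 14 - 25t


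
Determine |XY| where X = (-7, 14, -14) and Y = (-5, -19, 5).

d = √[(x₂-x₁)² + (y₂-y₁)² + (z₂-z₁)²]
  = √[2² + (-33)² + 19²]
  = √[4 + 1089 + 361]
  = √1454
  ≈ 38.13

38.13


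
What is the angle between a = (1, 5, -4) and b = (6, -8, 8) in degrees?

a·b = 1·6 + 5·(-8) + (-4)·8 = 6 - 40 - 32 = -66
|a| = √(1² + 5² + (-4)²) = √42 ≈ 6.481
|b| = √(6² + (-8)² + 8²) = √164 ≈ 12.81
cos θ = (a·b)/(|a||b|) = -66/(6.481·12.81) ≈ -0.7952
θ = arccos(-0.7952) ≈ 142.7°

142.7°


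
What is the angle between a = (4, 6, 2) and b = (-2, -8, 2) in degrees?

a·b = 4·(-2) + 6·(-8) + 2·2 = -8 - 48 + 4 = -52
|a| = √(4² + 6² + 2²) = √56 ≈ 7.483
|b| = √((-2)² + (-8)² + 2²) = √72 ≈ 8.485
cos θ = (a·b)/(|a||b|) = -52/(7.483·8.485) ≈ -0.8189
θ = arccos(-0.8189) ≈ 145°

145°


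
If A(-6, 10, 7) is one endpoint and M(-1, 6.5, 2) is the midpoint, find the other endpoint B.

B = 2M - A
  = (2·(-1) - (-6), 2·6.5 - 10, 2·2 - 7)
  = (-2 + 6, 13 - 10, 4 - 7)
  = (4, 3, -3)

(4, 3, -3)


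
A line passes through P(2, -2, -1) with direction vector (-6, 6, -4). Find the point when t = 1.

P(t) = P + t·d
  = (2 + (-6)·1, -2 + 6·1, -1 + (-4)·1)
  = (2 - 6, -2 + 6, -1 - 4)
  = (-4, 4, -5)

(-4, 4, -5)


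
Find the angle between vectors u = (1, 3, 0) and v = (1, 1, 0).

u·v = 1·1 + 3·1 + 0·0 = 1 + 3 + 0 = 4
|u| = √(1² + 3² + 0²) = √10 ≈ 3.162
|v| = √(1² + 1² + 0²) = √2 ≈ 1.414
cos θ = (u·v)/(|u||v|) = 4/(3.162·1.414) ≈ 0.8944
θ = arccos(0.8944) ≈ 26.57°

26.57°


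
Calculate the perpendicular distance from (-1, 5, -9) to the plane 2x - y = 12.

distance = |a·x₀ + b·y₀ + c·z₀ - d| / √(a² + b² + c²)
  = |2·(-1) + (-1)·5 + 0·(-9) - 12| / √(2² + (-1)² + 0²)
  = |-2 - 5 + 0 - 12| / √(4 + 1 + 0)
  = |-19| / √5
  = 19 / 2.236
  ≈ 8.497

8.497


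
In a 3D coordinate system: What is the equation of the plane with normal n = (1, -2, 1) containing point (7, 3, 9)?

The plane through P with normal n = (a, b, c) satisfies n·(r - P) = 0,
i.e. ax + by + cz = a·x₀ + b·y₀ + c·z₀.
d = 1·7 + (-2)·3 + 1·9
  = 7 - 6 + 9
  = 10
Equation: x - 2y + z = 10

x - 2y + z = 10


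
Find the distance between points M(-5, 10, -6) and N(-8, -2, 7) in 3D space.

d = √[(x₂-x₁)² + (y₂-y₁)² + (z₂-z₁)²]
  = √[(-3)² + (-12)² + 13²]
  = √[9 + 144 + 169]
  = √322
  ≈ 17.94

17.94


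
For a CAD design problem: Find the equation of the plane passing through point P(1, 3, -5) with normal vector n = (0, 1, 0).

The plane through P with normal n = (a, b, c) satisfies n·(r - P) = 0,
i.e. ax + by + cz = a·x₀ + b·y₀ + c·z₀.
d = 0·1 + 1·3 + 0·(-5)
  = 0 + 3 + 0
  = 3
Equation: y = 3

y = 3


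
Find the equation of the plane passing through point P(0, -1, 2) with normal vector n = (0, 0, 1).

The plane through P with normal n = (a, b, c) satisfies n·(r - P) = 0,
i.e. ax + by + cz = a·x₀ + b·y₀ + c·z₀.
d = 0·0 + 0·(-1) + 1·2
  = 0 + 0 + 2
  = 2
Equation: z = 2

z = 2


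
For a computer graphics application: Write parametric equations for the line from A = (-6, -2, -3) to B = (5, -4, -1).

Direction vector d = B - A = (5 + 6, -4 + 2, -1 + 3) = (11, -2, 2)
Parametric form r = A + t·d:
x = -6 + 11t, y = -2 - 2t, z = -3 + 2t

x = -6 + 11t, y = -2 - 2t, z = -3 + 2t


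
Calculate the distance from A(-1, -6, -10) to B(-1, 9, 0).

d = √[(x₂-x₁)² + (y₂-y₁)² + (z₂-z₁)²]
  = √[0² + 15² + 10²]
  = √[0 + 225 + 100]
  = √325
  ≈ 18.03

18.03


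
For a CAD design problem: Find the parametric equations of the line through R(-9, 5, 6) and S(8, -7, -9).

Direction vector d = S - R = (8 + 9, -7 - 5, -9 - 6) = (17, -12, -15)
Parametric form r = R + t·d:
x = -9 + 17t, y = 5 - 12t, z = 6 - 15t

x = -9 + 17t, y = 5 - 12t, z = 6 - 15t


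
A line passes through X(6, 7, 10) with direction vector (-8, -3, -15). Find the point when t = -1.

P(t) = X + t·d
  = (6 + (-8)·(-1), 7 + (-3)·(-1), 10 + (-15)·(-1))
  = (6 + 8, 7 + 3, 10 + 15)
  = (14, 10, 25)

(14, 10, 25)


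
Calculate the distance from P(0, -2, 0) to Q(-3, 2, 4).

d = √[(x₂-x₁)² + (y₂-y₁)² + (z₂-z₁)²]
  = √[(-3)² + 4² + 4²]
  = √[9 + 16 + 16]
  = √41
  ≈ 6.403

6.403


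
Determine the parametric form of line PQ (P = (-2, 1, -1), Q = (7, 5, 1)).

Direction vector d = Q - P = (7 + 2, 5 - 1, 1 + 1) = (9, 4, 2)
Parametric form r = P + t·d:
x = -2 + 9t, y = 1 + 4t, z = -1 + 2t

x = -2 + 9t, y = 1 + 4t, z = -1 + 2t


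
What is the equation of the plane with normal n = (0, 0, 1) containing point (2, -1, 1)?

The plane through P with normal n = (a, b, c) satisfies n·(r - P) = 0,
i.e. ax + by + cz = a·x₀ + b·y₀ + c·z₀.
d = 0·2 + 0·(-1) + 1·1
  = 0 + 0 + 1
  = 1
Equation: z = 1

z = 1


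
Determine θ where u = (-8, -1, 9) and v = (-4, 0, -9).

u·v = (-8)·(-4) + (-1)·0 + 9·(-9) = 32 + 0 - 81 = -49
|u| = √((-8)² + (-1)² + 9²) = √146 ≈ 12.08
|v| = √((-4)² + 0² + (-9)²) = √97 ≈ 9.849
cos θ = (u·v)/(|u||v|) = -49/(12.08·9.849) ≈ -0.4118
θ = arccos(-0.4118) ≈ 114.3°

114.3°


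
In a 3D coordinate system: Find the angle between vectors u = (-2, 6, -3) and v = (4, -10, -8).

u·v = (-2)·4 + 6·(-10) + (-3)·(-8) = -8 - 60 + 24 = -44
|u| = √((-2)² + 6² + (-3)²) = √49 ≈ 7
|v| = √(4² + (-10)² + (-8)²) = √180 ≈ 13.42
cos θ = (u·v)/(|u||v|) = -44/(7·13.42) ≈ -0.4685
θ = arccos(-0.4685) ≈ 117.9°

117.9°


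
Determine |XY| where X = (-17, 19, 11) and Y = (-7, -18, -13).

d = √[(x₂-x₁)² + (y₂-y₁)² + (z₂-z₁)²]
  = √[10² + (-37)² + (-24)²]
  = √[100 + 1369 + 576]
  = √2045
  ≈ 45.22

45.22


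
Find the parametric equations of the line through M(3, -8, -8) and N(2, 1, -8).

Direction vector d = N - M = (2 - 3, 1 + 8, -8 + 8) = (-1, 9, 0)
Parametric form r = M + t·d:
x = 3 - t, y = -8 + 9t, z = -8

x = 3 - t, y = -8 + 9t, z = -8


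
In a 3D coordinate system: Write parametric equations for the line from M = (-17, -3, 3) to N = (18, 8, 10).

Direction vector d = N - M = (18 + 17, 8 + 3, 10 - 3) = (35, 11, 7)
Parametric form r = M + t·d:
x = -17 + 35t, y = -3 + 11t, z = 3 + 7t

x = -17 + 35t, y = -3 + 11t, z = 3 + 7t


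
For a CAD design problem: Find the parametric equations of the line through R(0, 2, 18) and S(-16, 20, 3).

Direction vector d = S - R = (-16 + 0, 20 - 2, 3 - 18) = (-16, 18, -15)
Parametric form r = R + t·d:
x = 0 - 16t, y = 2 + 18t, z = 18 - 15t

x = 0 - 16t, y = 2 + 18t, z = 18 - 15t


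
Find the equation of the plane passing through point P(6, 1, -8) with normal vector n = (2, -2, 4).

The plane through P with normal n = (a, b, c) satisfies n·(r - P) = 0,
i.e. ax + by + cz = a·x₀ + b·y₀ + c·z₀.
d = 2·6 + (-2)·1 + 4·(-8)
  = 12 - 2 - 32
  = -22
Equation: 2x - 2y + 4z = -22

2x - 2y + 4z = -22


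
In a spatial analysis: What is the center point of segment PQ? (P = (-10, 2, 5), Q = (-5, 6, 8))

M = ((x₁+x₂)/2, (y₁+y₂)/2, (z₁+z₂)/2)
  = ((-10 - 5)/2, (2 + 6)/2, (5 + 8)/2)
  = (-15/2, 8/2, 13/2)
  = (-7.5, 4, 6.5)

(-7.5, 4, 6.5)


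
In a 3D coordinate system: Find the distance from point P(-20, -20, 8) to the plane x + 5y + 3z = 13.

distance = |a·x₀ + b·y₀ + c·z₀ - d| / √(a² + b² + c²)
  = |1·(-20) + 5·(-20) + 3·8 - 13| / √(1² + 5² + 3²)
  = |-20 - 100 + 24 - 13| / √(1 + 25 + 9)
  = |-109| / √35
  = 109 / 5.916
  ≈ 18.42

18.42


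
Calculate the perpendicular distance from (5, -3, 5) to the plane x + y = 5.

distance = |a·x₀ + b·y₀ + c·z₀ - d| / √(a² + b² + c²)
  = |1·5 + 1·(-3) + 0·5 - 5| / √(1² + 1² + 0²)
  = |5 - 3 + 0 - 5| / √(1 + 1 + 0)
  = |-3| / √2
  = 3 / 1.414
  ≈ 2.121

2.121


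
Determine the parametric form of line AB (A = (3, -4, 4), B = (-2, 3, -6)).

Direction vector d = B - A = (-2 - 3, 3 + 4, -6 - 4) = (-5, 7, -10)
Parametric form r = A + t·d:
x = 3 - 5t, y = -4 + 7t, z = 4 - 10t

x = 3 - 5t, y = -4 + 7t, z = 4 - 10t


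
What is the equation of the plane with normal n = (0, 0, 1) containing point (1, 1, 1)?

The plane through P with normal n = (a, b, c) satisfies n·(r - P) = 0,
i.e. ax + by + cz = a·x₀ + b·y₀ + c·z₀.
d = 0·1 + 0·1 + 1·1
  = 0 + 0 + 1
  = 1
Equation: z = 1

z = 1


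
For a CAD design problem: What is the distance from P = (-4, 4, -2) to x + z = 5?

distance = |a·x₀ + b·y₀ + c·z₀ - d| / √(a² + b² + c²)
  = |1·(-4) + 0·4 + 1·(-2) - 5| / √(1² + 0² + 1²)
  = |-4 + 0 - 2 - 5| / √(1 + 0 + 1)
  = |-11| / √2
  = 11 / 1.414
  ≈ 7.778

7.778


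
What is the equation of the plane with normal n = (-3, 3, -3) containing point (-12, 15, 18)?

The plane through P with normal n = (a, b, c) satisfies n·(r - P) = 0,
i.e. ax + by + cz = a·x₀ + b·y₀ + c·z₀.
d = (-3)·(-12) + 3·15 + (-3)·18
  = 36 + 45 - 54
  = 27
Equation: -3x + 3y - 3z = 27

-3x + 3y - 3z = 27


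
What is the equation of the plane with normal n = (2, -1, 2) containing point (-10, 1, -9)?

The plane through P with normal n = (a, b, c) satisfies n·(r - P) = 0,
i.e. ax + by + cz = a·x₀ + b·y₀ + c·z₀.
d = 2·(-10) + (-1)·1 + 2·(-9)
  = -20 - 1 - 18
  = -39
Equation: 2x - y + 2z = -39

2x - y + 2z = -39


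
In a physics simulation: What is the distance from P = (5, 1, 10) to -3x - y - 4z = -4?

distance = |a·x₀ + b·y₀ + c·z₀ - d| / √(a² + b² + c²)
  = |(-3)·5 + (-1)·1 + (-4)·10 - (-4)| / √((-3)² + (-1)² + (-4)²)
  = |-15 - 1 - 40 + 4| / √(9 + 1 + 16)
  = |-52| / √26
  = 52 / 5.099
  ≈ 10.2

10.2


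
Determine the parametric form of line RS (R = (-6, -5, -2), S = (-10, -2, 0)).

Direction vector d = S - R = (-10 + 6, -2 + 5, 0 + 2) = (-4, 3, 2)
Parametric form r = R + t·d:
x = -6 - 4t, y = -5 + 3t, z = -2 + 2t

x = -6 - 4t, y = -5 + 3t, z = -2 + 2t


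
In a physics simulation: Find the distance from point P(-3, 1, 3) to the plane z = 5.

distance = |a·x₀ + b·y₀ + c·z₀ - d| / √(a² + b² + c²)
  = |0·(-3) + 0·1 + 1·3 - 5| / √(0² + 0² + 1²)
  = |0 + 0 + 3 - 5| / √(0 + 0 + 1)
  = |-2| / √1
  = 2 / 1
  ≈ 2

2


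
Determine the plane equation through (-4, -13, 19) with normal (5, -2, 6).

The plane through P with normal n = (a, b, c) satisfies n·(r - P) = 0,
i.e. ax + by + cz = a·x₀ + b·y₀ + c·z₀.
d = 5·(-4) + (-2)·(-13) + 6·19
  = -20 + 26 + 114
  = 120
Equation: 5x - 2y + 6z = 120

5x - 2y + 6z = 120


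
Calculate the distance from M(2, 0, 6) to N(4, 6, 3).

d = √[(x₂-x₁)² + (y₂-y₁)² + (z₂-z₁)²]
  = √[2² + 6² + (-3)²]
  = √[4 + 36 + 9]
  = √49
  ≈ 7

7


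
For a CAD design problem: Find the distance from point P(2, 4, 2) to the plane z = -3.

distance = |a·x₀ + b·y₀ + c·z₀ - d| / √(a² + b² + c²)
  = |0·2 + 0·4 + 1·2 - (-3)| / √(0² + 0² + 1²)
  = |0 + 0 + 2 + 3| / √(0 + 0 + 1)
  = |5| / √1
  = 5 / 1
  ≈ 5

5


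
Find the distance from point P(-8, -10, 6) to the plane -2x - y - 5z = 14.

distance = |a·x₀ + b·y₀ + c·z₀ - d| / √(a² + b² + c²)
  = |(-2)·(-8) + (-1)·(-10) + (-5)·6 - 14| / √((-2)² + (-1)² + (-5)²)
  = |16 + 10 - 30 - 14| / √(4 + 1 + 25)
  = |-18| / √30
  = 18 / 5.477
  ≈ 3.286

3.286


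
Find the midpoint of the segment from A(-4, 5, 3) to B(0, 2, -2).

M = ((x₁+x₂)/2, (y₁+y₂)/2, (z₁+z₂)/2)
  = ((-4 + 0)/2, (5 + 2)/2, (3 - 2)/2)
  = (-4/2, 7/2, 1/2)
  = (-2, 3.5, 0.5)

(-2, 3.5, 0.5)


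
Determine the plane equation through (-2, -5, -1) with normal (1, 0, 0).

The plane through P with normal n = (a, b, c) satisfies n·(r - P) = 0,
i.e. ax + by + cz = a·x₀ + b·y₀ + c·z₀.
d = 1·(-2) + 0·(-5) + 0·(-1)
  = -2 + 0 + 0
  = -2
Equation: x = -2

x = -2


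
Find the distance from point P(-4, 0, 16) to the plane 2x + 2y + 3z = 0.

distance = |a·x₀ + b·y₀ + c·z₀ - d| / √(a² + b² + c²)
  = |2·(-4) + 2·0 + 3·16 - 0| / √(2² + 2² + 3²)
  = |-8 + 0 + 48 + 0| / √(4 + 4 + 9)
  = |40| / √17
  = 40 / 4.123
  ≈ 9.701

9.701


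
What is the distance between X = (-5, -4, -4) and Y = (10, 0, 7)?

d = √[(x₂-x₁)² + (y₂-y₁)² + (z₂-z₁)²]
  = √[15² + 4² + 11²]
  = √[225 + 16 + 121]
  = √362
  ≈ 19.03

19.03


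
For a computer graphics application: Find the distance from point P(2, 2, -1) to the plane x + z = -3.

distance = |a·x₀ + b·y₀ + c·z₀ - d| / √(a² + b² + c²)
  = |1·2 + 0·2 + 1·(-1) - (-3)| / √(1² + 0² + 1²)
  = |2 + 0 - 1 + 3| / √(1 + 0 + 1)
  = |4| / √2
  = 4 / 1.414
  ≈ 2.828

2.828


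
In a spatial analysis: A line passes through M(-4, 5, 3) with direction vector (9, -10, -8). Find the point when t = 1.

P(t) = M + t·d
  = (-4 + 9·1, 5 + (-10)·1, 3 + (-8)·1)
  = (-4 + 9, 5 - 10, 3 - 8)
  = (5, -5, -5)

(5, -5, -5)


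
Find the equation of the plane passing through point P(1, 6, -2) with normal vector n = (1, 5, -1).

The plane through P with normal n = (a, b, c) satisfies n·(r - P) = 0,
i.e. ax + by + cz = a·x₀ + b·y₀ + c·z₀.
d = 1·1 + 5·6 + (-1)·(-2)
  = 1 + 30 + 2
  = 33
Equation: x + 5y - z = 33

x + 5y - z = 33


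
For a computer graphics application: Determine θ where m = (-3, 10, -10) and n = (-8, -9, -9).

m·n = (-3)·(-8) + 10·(-9) + (-10)·(-9) = 24 - 90 + 90 = 24
|m| = √((-3)² + 10² + (-10)²) = √209 ≈ 14.46
|n| = √((-8)² + (-9)² + (-9)²) = √226 ≈ 15.03
cos θ = (m·n)/(|m||n|) = 24/(14.46·15.03) ≈ 0.1104
θ = arccos(0.1104) ≈ 83.66°

83.66°


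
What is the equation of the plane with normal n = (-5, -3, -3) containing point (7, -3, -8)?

The plane through P with normal n = (a, b, c) satisfies n·(r - P) = 0,
i.e. ax + by + cz = a·x₀ + b·y₀ + c·z₀.
d = (-5)·7 + (-3)·(-3) + (-3)·(-8)
  = -35 + 9 + 24
  = -2
Equation: -5x - 3y - 3z = -2

-5x - 3y - 3z = -2


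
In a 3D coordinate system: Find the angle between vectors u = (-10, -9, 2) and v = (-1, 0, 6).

u·v = (-10)·(-1) + (-9)·0 + 2·6 = 10 + 0 + 12 = 22
|u| = √((-10)² + (-9)² + 2²) = √185 ≈ 13.6
|v| = √((-1)² + 0² + 6²) = √37 ≈ 6.083
cos θ = (u·v)/(|u||v|) = 22/(13.6·6.083) ≈ 0.2659
θ = arccos(0.2659) ≈ 74.58°

74.58°


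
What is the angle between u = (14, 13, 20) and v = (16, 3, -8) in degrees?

u·v = 14·16 + 13·3 + 20·(-8) = 224 + 39 - 160 = 103
|u| = √(14² + 13² + 20²) = √765 ≈ 27.66
|v| = √(16² + 3² + (-8)²) = √329 ≈ 18.14
cos θ = (u·v)/(|u||v|) = 103/(27.66·18.14) ≈ 0.2053
θ = arccos(0.2053) ≈ 78.15°

78.15°


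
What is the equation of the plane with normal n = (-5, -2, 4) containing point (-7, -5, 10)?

The plane through P with normal n = (a, b, c) satisfies n·(r - P) = 0,
i.e. ax + by + cz = a·x₀ + b·y₀ + c·z₀.
d = (-5)·(-7) + (-2)·(-5) + 4·10
  = 35 + 10 + 40
  = 85
Equation: -5x - 2y + 4z = 85

-5x - 2y + 4z = 85


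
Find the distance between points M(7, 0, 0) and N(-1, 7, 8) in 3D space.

d = √[(x₂-x₁)² + (y₂-y₁)² + (z₂-z₁)²]
  = √[(-8)² + 7² + 8²]
  = √[64 + 49 + 64]
  = √177
  ≈ 13.3

13.3


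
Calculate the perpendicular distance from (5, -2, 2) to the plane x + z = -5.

distance = |a·x₀ + b·y₀ + c·z₀ - d| / √(a² + b² + c²)
  = |1·5 + 0·(-2) + 1·2 - (-5)| / √(1² + 0² + 1²)
  = |5 + 0 + 2 + 5| / √(1 + 0 + 1)
  = |12| / √2
  = 12 / 1.414
  ≈ 8.485

8.485


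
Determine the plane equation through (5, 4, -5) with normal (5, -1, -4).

The plane through P with normal n = (a, b, c) satisfies n·(r - P) = 0,
i.e. ax + by + cz = a·x₀ + b·y₀ + c·z₀.
d = 5·5 + (-1)·4 + (-4)·(-5)
  = 25 - 4 + 20
  = 41
Equation: 5x - y - 4z = 41

5x - y - 4z = 41


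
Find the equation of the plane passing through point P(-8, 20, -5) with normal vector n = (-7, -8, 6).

The plane through P with normal n = (a, b, c) satisfies n·(r - P) = 0,
i.e. ax + by + cz = a·x₀ + b·y₀ + c·z₀.
d = (-7)·(-8) + (-8)·20 + 6·(-5)
  = 56 - 160 - 30
  = -134
Equation: -7x - 8y + 6z = -134

-7x - 8y + 6z = -134


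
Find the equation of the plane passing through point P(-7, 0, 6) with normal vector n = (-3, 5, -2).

The plane through P with normal n = (a, b, c) satisfies n·(r - P) = 0,
i.e. ax + by + cz = a·x₀ + b·y₀ + c·z₀.
d = (-3)·(-7) + 5·0 + (-2)·6
  = 21 + 0 - 12
  = 9
Equation: -3x + 5y - 2z = 9

-3x + 5y - 2z = 9


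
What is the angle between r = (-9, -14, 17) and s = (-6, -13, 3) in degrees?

r·s = (-9)·(-6) + (-14)·(-13) + 17·3 = 54 + 182 + 51 = 287
|r| = √((-9)² + (-14)² + 17²) = √566 ≈ 23.79
|s| = √((-6)² + (-13)² + 3²) = √214 ≈ 14.63
cos θ = (r·s)/(|r||s|) = 287/(23.79·14.63) ≈ 0.8246
θ = arccos(0.8246) ≈ 34.45°

34.45°


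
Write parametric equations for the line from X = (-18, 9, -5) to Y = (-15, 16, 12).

Direction vector d = Y - X = (-15 + 18, 16 - 9, 12 + 5) = (3, 7, 17)
Parametric form r = X + t·d:
x = -18 + 3t, y = 9 + 7t, z = -5 + 17t

x = -18 + 3t, y = 9 + 7t, z = -5 + 17t


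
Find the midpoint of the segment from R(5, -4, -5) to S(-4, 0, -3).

M = ((x₁+x₂)/2, (y₁+y₂)/2, (z₁+z₂)/2)
  = ((5 - 4)/2, (-4 + 0)/2, (-5 - 3)/2)
  = (1/2, -4/2, -8/2)
  = (0.5, -2, -4)

(0.5, -2, -4)


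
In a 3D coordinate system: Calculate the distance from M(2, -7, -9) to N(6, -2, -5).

d = √[(x₂-x₁)² + (y₂-y₁)² + (z₂-z₁)²]
  = √[4² + 5² + 4²]
  = √[16 + 25 + 16]
  = √57
  ≈ 7.55

7.55


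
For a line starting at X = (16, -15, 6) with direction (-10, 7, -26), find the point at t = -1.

P(t) = X + t·d
  = (16 + (-10)·(-1), -15 + 7·(-1), 6 + (-26)·(-1))
  = (16 + 10, -15 - 7, 6 + 26)
  = (26, -22, 32)

(26, -22, 32)


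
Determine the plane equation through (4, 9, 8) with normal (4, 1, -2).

The plane through P with normal n = (a, b, c) satisfies n·(r - P) = 0,
i.e. ax + by + cz = a·x₀ + b·y₀ + c·z₀.
d = 4·4 + 1·9 + (-2)·8
  = 16 + 9 - 16
  = 9
Equation: 4x + y - 2z = 9

4x + y - 2z = 9


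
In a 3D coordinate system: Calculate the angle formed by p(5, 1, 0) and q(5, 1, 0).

p·q = 5·5 + 1·1 + 0·0 = 25 + 1 + 0 = 26
|p| = √(5² + 1² + 0²) = √26 ≈ 5.099
|q| = √(5² + 1² + 0²) = √26 ≈ 5.099
cos θ = (p·q)/(|p||q|) = 26/(5.099·5.099) ≈ 1
θ = arccos(1) ≈ 0°

0°


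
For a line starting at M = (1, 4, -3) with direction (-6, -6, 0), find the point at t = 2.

P(t) = M + t·d
  = (1 + (-6)·2, 4 + (-6)·2, -3 + 0·2)
  = (1 - 12, 4 - 12, -3 + 0)
  = (-11, -8, -3)

(-11, -8, -3)


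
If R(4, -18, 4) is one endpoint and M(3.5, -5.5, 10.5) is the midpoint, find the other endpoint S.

S = 2M - R
  = (2·3.5 - 4, 2·(-5.5) - (-18), 2·10.5 - 4)
  = (7 - 4, -11 + 18, 21 - 4)
  = (3, 7, 17)

(3, 7, 17)


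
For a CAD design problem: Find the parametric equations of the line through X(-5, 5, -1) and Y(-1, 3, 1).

Direction vector d = Y - X = (-1 + 5, 3 - 5, 1 + 1) = (4, -2, 2)
Parametric form r = X + t·d:
x = -5 + 4t, y = 5 - 2t, z = -1 + 2t

x = -5 + 4t, y = 5 - 2t, z = -1 + 2t


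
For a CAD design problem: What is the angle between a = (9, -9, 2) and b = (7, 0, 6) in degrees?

a·b = 9·7 + (-9)·0 + 2·6 = 63 + 0 + 12 = 75
|a| = √(9² + (-9)² + 2²) = √166 ≈ 12.88
|b| = √(7² + 0² + 6²) = √85 ≈ 9.22
cos θ = (a·b)/(|a||b|) = 75/(12.88·9.22) ≈ 0.6314
θ = arccos(0.6314) ≈ 50.85°

50.85°


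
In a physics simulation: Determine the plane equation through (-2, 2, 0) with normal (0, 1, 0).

The plane through P with normal n = (a, b, c) satisfies n·(r - P) = 0,
i.e. ax + by + cz = a·x₀ + b·y₀ + c·z₀.
d = 0·(-2) + 1·2 + 0·0
  = 0 + 2 + 0
  = 2
Equation: y = 2

y = 2


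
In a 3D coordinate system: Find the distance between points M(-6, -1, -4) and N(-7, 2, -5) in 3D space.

d = √[(x₂-x₁)² + (y₂-y₁)² + (z₂-z₁)²]
  = √[(-1)² + 3² + (-1)²]
  = √[1 + 9 + 1]
  = √11
  ≈ 3.317

3.317


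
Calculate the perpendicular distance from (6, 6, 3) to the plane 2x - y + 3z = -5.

distance = |a·x₀ + b·y₀ + c·z₀ - d| / √(a² + b² + c²)
  = |2·6 + (-1)·6 + 3·3 - (-5)| / √(2² + (-1)² + 3²)
  = |12 - 6 + 9 + 5| / √(4 + 1 + 9)
  = |20| / √14
  = 20 / 3.742
  ≈ 5.345

5.345


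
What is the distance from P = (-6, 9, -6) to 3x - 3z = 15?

distance = |a·x₀ + b·y₀ + c·z₀ - d| / √(a² + b² + c²)
  = |3·(-6) + 0·9 + (-3)·(-6) - 15| / √(3² + 0² + (-3)²)
  = |-18 + 0 + 18 - 15| / √(9 + 0 + 9)
  = |-15| / √18
  = 15 / 4.243
  ≈ 3.536

3.536


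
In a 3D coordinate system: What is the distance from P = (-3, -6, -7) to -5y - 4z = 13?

distance = |a·x₀ + b·y₀ + c·z₀ - d| / √(a² + b² + c²)
  = |0·(-3) + (-5)·(-6) + (-4)·(-7) - 13| / √(0² + (-5)² + (-4)²)
  = |0 + 30 + 28 - 13| / √(0 + 25 + 16)
  = |45| / √41
  = 45 / 6.403
  ≈ 7.028

7.028


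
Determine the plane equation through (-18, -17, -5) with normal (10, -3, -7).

The plane through P with normal n = (a, b, c) satisfies n·(r - P) = 0,
i.e. ax + by + cz = a·x₀ + b·y₀ + c·z₀.
d = 10·(-18) + (-3)·(-17) + (-7)·(-5)
  = -180 + 51 + 35
  = -94
Equation: 10x - 3y - 7z = -94

10x - 3y - 7z = -94


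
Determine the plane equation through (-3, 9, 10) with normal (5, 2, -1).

The plane through P with normal n = (a, b, c) satisfies n·(r - P) = 0,
i.e. ax + by + cz = a·x₀ + b·y₀ + c·z₀.
d = 5·(-3) + 2·9 + (-1)·10
  = -15 + 18 - 10
  = -7
Equation: 5x + 2y - z = -7

5x + 2y - z = -7


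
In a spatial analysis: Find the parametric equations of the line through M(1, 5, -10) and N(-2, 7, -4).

Direction vector d = N - M = (-2 - 1, 7 - 5, -4 + 10) = (-3, 2, 6)
Parametric form r = M + t·d:
x = 1 - 3t, y = 5 + 2t, z = -10 + 6t

x = 1 - 3t, y = 5 + 2t, z = -10 + 6t


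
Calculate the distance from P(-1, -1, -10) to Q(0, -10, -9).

d = √[(x₂-x₁)² + (y₂-y₁)² + (z₂-z₁)²]
  = √[1² + (-9)² + 1²]
  = √[1 + 81 + 1]
  = √83
  ≈ 9.11

9.11


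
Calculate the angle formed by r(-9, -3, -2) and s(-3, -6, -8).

r·s = (-9)·(-3) + (-3)·(-6) + (-2)·(-8) = 27 + 18 + 16 = 61
|r| = √((-9)² + (-3)² + (-2)²) = √94 ≈ 9.695
|s| = √((-3)² + (-6)² + (-8)²) = √109 ≈ 10.44
cos θ = (r·s)/(|r||s|) = 61/(9.695·10.44) ≈ 0.6026
θ = arccos(0.6026) ≈ 52.94°

52.94°


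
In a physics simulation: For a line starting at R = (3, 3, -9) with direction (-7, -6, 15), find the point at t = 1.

P(t) = R + t·d
  = (3 + (-7)·1, 3 + (-6)·1, -9 + 15·1)
  = (3 - 7, 3 - 6, -9 + 15)
  = (-4, -3, 6)

(-4, -3, 6)


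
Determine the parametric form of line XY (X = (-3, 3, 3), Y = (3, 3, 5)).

Direction vector d = Y - X = (3 + 3, 3 - 3, 5 - 3) = (6, 0, 2)
Parametric form r = X + t·d:
x = -3 + 6t, y = 3, z = 3 + 2t

x = -3 + 6t, y = 3, z = 3 + 2t


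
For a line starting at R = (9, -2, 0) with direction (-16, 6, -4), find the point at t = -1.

P(t) = R + t·d
  = (9 + (-16)·(-1), -2 + 6·(-1), 0 + (-4)·(-1))
  = (9 + 16, -2 - 6, 0 + 4)
  = (25, -8, 4)

(25, -8, 4)


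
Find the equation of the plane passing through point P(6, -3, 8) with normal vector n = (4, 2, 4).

The plane through P with normal n = (a, b, c) satisfies n·(r - P) = 0,
i.e. ax + by + cz = a·x₀ + b·y₀ + c·z₀.
d = 4·6 + 2·(-3) + 4·8
  = 24 - 6 + 32
  = 50
Equation: 4x + 2y + 4z = 50

4x + 2y + 4z = 50


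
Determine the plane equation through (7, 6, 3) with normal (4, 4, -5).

The plane through P with normal n = (a, b, c) satisfies n·(r - P) = 0,
i.e. ax + by + cz = a·x₀ + b·y₀ + c·z₀.
d = 4·7 + 4·6 + (-5)·3
  = 28 + 24 - 15
  = 37
Equation: 4x + 4y - 5z = 37

4x + 4y - 5z = 37


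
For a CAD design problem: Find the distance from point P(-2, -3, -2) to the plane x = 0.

distance = |a·x₀ + b·y₀ + c·z₀ - d| / √(a² + b² + c²)
  = |1·(-2) + 0·(-3) + 0·(-2) - 0| / √(1² + 0² + 0²)
  = |-2 + 0 + 0 + 0| / √(1 + 0 + 0)
  = |-2| / √1
  = 2 / 1
  ≈ 2

2


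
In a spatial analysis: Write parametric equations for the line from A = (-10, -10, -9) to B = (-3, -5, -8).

Direction vector d = B - A = (-3 + 10, -5 + 10, -8 + 9) = (7, 5, 1)
Parametric form r = A + t·d:
x = -10 + 7t, y = -10 + 5t, z = -9 + t

x = -10 + 7t, y = -10 + 5t, z = -9 + t


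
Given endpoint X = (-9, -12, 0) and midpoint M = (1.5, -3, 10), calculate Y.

Y = 2M - X
  = (2·1.5 - (-9), 2·(-3) - (-12), 2·10 - 0)
  = (3 + 9, -6 + 12, 20 + 0)
  = (12, 6, 20)

(12, 6, 20)


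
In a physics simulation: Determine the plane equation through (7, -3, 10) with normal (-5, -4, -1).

The plane through P with normal n = (a, b, c) satisfies n·(r - P) = 0,
i.e. ax + by + cz = a·x₀ + b·y₀ + c·z₀.
d = (-5)·7 + (-4)·(-3) + (-1)·10
  = -35 + 12 - 10
  = -33
Equation: -5x - 4y - z = -33

-5x - 4y - z = -33


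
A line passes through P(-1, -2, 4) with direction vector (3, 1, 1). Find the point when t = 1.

P(t) = P + t·d
  = (-1 + 3·1, -2 + 1·1, 4 + 1·1)
  = (-1 + 3, -2 + 1, 4 + 1)
  = (2, -1, 5)

(2, -1, 5)


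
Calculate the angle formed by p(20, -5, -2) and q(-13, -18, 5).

p·q = 20·(-13) + (-5)·(-18) + (-2)·5 = -260 + 90 - 10 = -180
|p| = √(20² + (-5)² + (-2)²) = √429 ≈ 20.71
|q| = √((-13)² + (-18)² + 5²) = √518 ≈ 22.76
cos θ = (p·q)/(|p||q|) = -180/(20.71·22.76) ≈ -0.3818
θ = arccos(-0.3818) ≈ 112.4°

112.4°


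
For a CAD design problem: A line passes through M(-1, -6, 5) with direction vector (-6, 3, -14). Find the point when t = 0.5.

P(t) = M + t·d
  = (-1 + (-6)·0.5, -6 + 3·0.5, 5 + (-14)·0.5)
  = (-1 - 3, -6 + 1.5, 5 - 7)
  = (-4, -4.5, -2)

(-4, -4.5, -2)


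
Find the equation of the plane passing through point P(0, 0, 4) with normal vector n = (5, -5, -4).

The plane through P with normal n = (a, b, c) satisfies n·(r - P) = 0,
i.e. ax + by + cz = a·x₀ + b·y₀ + c·z₀.
d = 5·0 + (-5)·0 + (-4)·4
  = 0 + 0 - 16
  = -16
Equation: 5x - 5y - 4z = -16

5x - 5y - 4z = -16


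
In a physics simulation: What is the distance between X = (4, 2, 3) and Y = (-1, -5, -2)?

d = √[(x₂-x₁)² + (y₂-y₁)² + (z₂-z₁)²]
  = √[(-5)² + (-7)² + (-5)²]
  = √[25 + 49 + 25]
  = √99
  ≈ 9.95

9.95


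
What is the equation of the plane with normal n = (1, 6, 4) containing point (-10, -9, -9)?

The plane through P with normal n = (a, b, c) satisfies n·(r - P) = 0,
i.e. ax + by + cz = a·x₀ + b·y₀ + c·z₀.
d = 1·(-10) + 6·(-9) + 4·(-9)
  = -10 - 54 - 36
  = -100
Equation: x + 6y + 4z = -100

x + 6y + 4z = -100


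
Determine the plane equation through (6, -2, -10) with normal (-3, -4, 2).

The plane through P with normal n = (a, b, c) satisfies n·(r - P) = 0,
i.e. ax + by + cz = a·x₀ + b·y₀ + c·z₀.
d = (-3)·6 + (-4)·(-2) + 2·(-10)
  = -18 + 8 - 20
  = -30
Equation: -3x - 4y + 2z = -30

-3x - 4y + 2z = -30


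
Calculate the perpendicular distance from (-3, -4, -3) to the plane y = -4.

distance = |a·x₀ + b·y₀ + c·z₀ - d| / √(a² + b² + c²)
  = |0·(-3) + 1·(-4) + 0·(-3) - (-4)| / √(0² + 1² + 0²)
  = |0 - 4 + 0 + 4| / √(0 + 1 + 0)
  = |0| / √1
  = 0 / 1
  ≈ 0

0


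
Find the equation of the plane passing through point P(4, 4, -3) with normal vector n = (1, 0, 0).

The plane through P with normal n = (a, b, c) satisfies n·(r - P) = 0,
i.e. ax + by + cz = a·x₀ + b·y₀ + c·z₀.
d = 1·4 + 0·4 + 0·(-3)
  = 4 + 0 + 0
  = 4
Equation: x = 4

x = 4


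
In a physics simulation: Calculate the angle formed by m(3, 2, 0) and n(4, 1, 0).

m·n = 3·4 + 2·1 + 0·0 = 12 + 2 + 0 = 14
|m| = √(3² + 2² + 0²) = √13 ≈ 3.606
|n| = √(4² + 1² + 0²) = √17 ≈ 4.123
cos θ = (m·n)/(|m||n|) = 14/(3.606·4.123) ≈ 0.9417
θ = arccos(0.9417) ≈ 19.65°

19.65°


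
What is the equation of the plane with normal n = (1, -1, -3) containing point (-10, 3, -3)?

The plane through P with normal n = (a, b, c) satisfies n·(r - P) = 0,
i.e. ax + by + cz = a·x₀ + b·y₀ + c·z₀.
d = 1·(-10) + (-1)·3 + (-3)·(-3)
  = -10 - 3 + 9
  = -4
Equation: x - y - 3z = -4

x - y - 3z = -4


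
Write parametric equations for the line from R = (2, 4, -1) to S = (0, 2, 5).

Direction vector d = S - R = (0 - 2, 2 - 4, 5 + 1) = (-2, -2, 6)
Parametric form r = R + t·d:
x = 2 - 2t, y = 4 - 2t, z = -1 + 6t

x = 2 - 2t, y = 4 - 2t, z = -1 + 6t


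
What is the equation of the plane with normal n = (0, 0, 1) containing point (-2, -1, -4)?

The plane through P with normal n = (a, b, c) satisfies n·(r - P) = 0,
i.e. ax + by + cz = a·x₀ + b·y₀ + c·z₀.
d = 0·(-2) + 0·(-1) + 1·(-4)
  = 0 + 0 - 4
  = -4
Equation: z = -4

z = -4


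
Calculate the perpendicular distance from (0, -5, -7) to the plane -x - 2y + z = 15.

distance = |a·x₀ + b·y₀ + c·z₀ - d| / √(a² + b² + c²)
  = |(-1)·0 + (-2)·(-5) + 1·(-7) - 15| / √((-1)² + (-2)² + 1²)
  = |0 + 10 - 7 - 15| / √(1 + 4 + 1)
  = |-12| / √6
  = 12 / 2.449
  ≈ 4.899

4.899


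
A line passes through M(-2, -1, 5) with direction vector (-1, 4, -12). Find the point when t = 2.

P(t) = M + t·d
  = (-2 + (-1)·2, -1 + 4·2, 5 + (-12)·2)
  = (-2 - 2, -1 + 8, 5 - 24)
  = (-4, 7, -19)

(-4, 7, -19)


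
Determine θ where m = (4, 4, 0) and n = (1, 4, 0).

m·n = 4·1 + 4·4 + 0·0 = 4 + 16 + 0 = 20
|m| = √(4² + 4² + 0²) = √32 ≈ 5.657
|n| = √(1² + 4² + 0²) = √17 ≈ 4.123
cos θ = (m·n)/(|m||n|) = 20/(5.657·4.123) ≈ 0.8575
θ = arccos(0.8575) ≈ 30.96°

30.96°


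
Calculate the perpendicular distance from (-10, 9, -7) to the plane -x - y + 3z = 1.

distance = |a·x₀ + b·y₀ + c·z₀ - d| / √(a² + b² + c²)
  = |(-1)·(-10) + (-1)·9 + 3·(-7) - 1| / √((-1)² + (-1)² + 3²)
  = |10 - 9 - 21 - 1| / √(1 + 1 + 9)
  = |-21| / √11
  = 21 / 3.317
  ≈ 6.332

6.332


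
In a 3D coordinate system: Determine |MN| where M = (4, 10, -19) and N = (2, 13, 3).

d = √[(x₂-x₁)² + (y₂-y₁)² + (z₂-z₁)²]
  = √[(-2)² + 3² + 22²]
  = √[4 + 9 + 484]
  = √497
  ≈ 22.29

22.29


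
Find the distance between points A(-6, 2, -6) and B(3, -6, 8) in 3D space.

d = √[(x₂-x₁)² + (y₂-y₁)² + (z₂-z₁)²]
  = √[9² + (-8)² + 14²]
  = √[81 + 64 + 196]
  = √341
  ≈ 18.47

18.47


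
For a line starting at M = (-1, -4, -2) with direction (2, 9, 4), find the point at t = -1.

P(t) = M + t·d
  = (-1 + 2·(-1), -4 + 9·(-1), -2 + 4·(-1))
  = (-1 - 2, -4 - 9, -2 - 4)
  = (-3, -13, -6)

(-3, -13, -6)


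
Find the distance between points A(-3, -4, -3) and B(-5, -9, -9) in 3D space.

d = √[(x₂-x₁)² + (y₂-y₁)² + (z₂-z₁)²]
  = √[(-2)² + (-5)² + (-6)²]
  = √[4 + 25 + 36]
  = √65
  ≈ 8.062

8.062


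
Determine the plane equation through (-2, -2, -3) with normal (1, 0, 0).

The plane through P with normal n = (a, b, c) satisfies n·(r - P) = 0,
i.e. ax + by + cz = a·x₀ + b·y₀ + c·z₀.
d = 1·(-2) + 0·(-2) + 0·(-3)
  = -2 + 0 + 0
  = -2
Equation: x = -2

x = -2


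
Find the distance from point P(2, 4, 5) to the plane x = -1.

distance = |a·x₀ + b·y₀ + c·z₀ - d| / √(a² + b² + c²)
  = |1·2 + 0·4 + 0·5 - (-1)| / √(1² + 0² + 0²)
  = |2 + 0 + 0 + 1| / √(1 + 0 + 0)
  = |3| / √1
  = 3 / 1
  ≈ 3

3


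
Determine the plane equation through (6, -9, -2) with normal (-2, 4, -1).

The plane through P with normal n = (a, b, c) satisfies n·(r - P) = 0,
i.e. ax + by + cz = a·x₀ + b·y₀ + c·z₀.
d = (-2)·6 + 4·(-9) + (-1)·(-2)
  = -12 - 36 + 2
  = -46
Equation: -2x + 4y - z = -46

-2x + 4y - z = -46


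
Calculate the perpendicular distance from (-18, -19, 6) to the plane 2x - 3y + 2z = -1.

distance = |a·x₀ + b·y₀ + c·z₀ - d| / √(a² + b² + c²)
  = |2·(-18) + (-3)·(-19) + 2·6 - (-1)| / √(2² + (-3)² + 2²)
  = |-36 + 57 + 12 + 1| / √(4 + 9 + 4)
  = |34| / √17
  = 34 / 4.123
  ≈ 8.246

8.246


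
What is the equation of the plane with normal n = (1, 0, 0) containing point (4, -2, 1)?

The plane through P with normal n = (a, b, c) satisfies n·(r - P) = 0,
i.e. ax + by + cz = a·x₀ + b·y₀ + c·z₀.
d = 1·4 + 0·(-2) + 0·1
  = 4 + 0 + 0
  = 4
Equation: x = 4

x = 4


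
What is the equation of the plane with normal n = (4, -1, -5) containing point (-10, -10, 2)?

The plane through P with normal n = (a, b, c) satisfies n·(r - P) = 0,
i.e. ax + by + cz = a·x₀ + b·y₀ + c·z₀.
d = 4·(-10) + (-1)·(-10) + (-5)·2
  = -40 + 10 - 10
  = -40
Equation: 4x - y - 5z = -40

4x - y - 5z = -40


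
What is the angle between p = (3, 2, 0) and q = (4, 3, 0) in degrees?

p·q = 3·4 + 2·3 + 0·0 = 12 + 6 + 0 = 18
|p| = √(3² + 2² + 0²) = √13 ≈ 3.606
|q| = √(4² + 3² + 0²) = √25 ≈ 5
cos θ = (p·q)/(|p||q|) = 18/(3.606·5) ≈ 0.9985
θ = arccos(0.9985) ≈ 3.18°

3.18°


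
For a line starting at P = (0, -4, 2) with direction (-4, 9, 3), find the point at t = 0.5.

P(t) = P + t·d
  = (0 + (-4)·0.5, -4 + 9·0.5, 2 + 3·0.5)
  = (0 - 2, -4 + 4.5, 2 + 1.5)
  = (-2, 0.5, 3.5)

(-2, 0.5, 3.5)


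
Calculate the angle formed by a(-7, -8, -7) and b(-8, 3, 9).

a·b = (-7)·(-8) + (-8)·3 + (-7)·9 = 56 - 24 - 63 = -31
|a| = √((-7)² + (-8)² + (-7)²) = √162 ≈ 12.73
|b| = √((-8)² + 3² + 9²) = √154 ≈ 12.41
cos θ = (a·b)/(|a||b|) = -31/(12.73·12.41) ≈ -0.1963
θ = arccos(-0.1963) ≈ 101.3°

101.3°


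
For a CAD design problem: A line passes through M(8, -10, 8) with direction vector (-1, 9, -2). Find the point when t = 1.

P(t) = M + t·d
  = (8 + (-1)·1, -10 + 9·1, 8 + (-2)·1)
  = (8 - 1, -10 + 9, 8 - 2)
  = (7, -1, 6)

(7, -1, 6)
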